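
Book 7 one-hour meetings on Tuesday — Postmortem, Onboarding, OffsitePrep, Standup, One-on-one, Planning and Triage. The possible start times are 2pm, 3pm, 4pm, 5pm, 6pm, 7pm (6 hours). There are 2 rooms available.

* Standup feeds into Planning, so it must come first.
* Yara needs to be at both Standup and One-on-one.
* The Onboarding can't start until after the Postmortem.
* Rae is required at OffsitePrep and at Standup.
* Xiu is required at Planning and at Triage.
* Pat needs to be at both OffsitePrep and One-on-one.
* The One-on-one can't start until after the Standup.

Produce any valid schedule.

OffsitePrep -> 4pm; Triage -> 5pm; Planning -> 4pm; Onboarding -> 3pm; Standup -> 2pm; One-on-one -> 3pm; Postmortem -> 2pm

Checking: Postmortem(2pm) before Onboarding(3pm); Standup(2pm) before One-on-one(3pm); Standup(2pm) before Planning(4pm); OffsitePrep(4pm) != Standup(2pm); OffsitePrep(4pm) != One-on-one(3pm); Standup(2pm) != One-on-one(3pm); Planning(4pm) != Triage(5pm); max 2 per hour (cap 2).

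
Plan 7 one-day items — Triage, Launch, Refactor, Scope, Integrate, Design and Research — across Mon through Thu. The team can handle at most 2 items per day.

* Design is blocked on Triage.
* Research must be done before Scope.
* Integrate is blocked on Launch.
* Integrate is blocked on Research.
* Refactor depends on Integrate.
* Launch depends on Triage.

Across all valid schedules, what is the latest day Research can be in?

Downstream work caps Research at Tue.
Research at Tue is achievable: Scope=Wed; Launch=Tue; Triage=Mon; Integrate=Wed; Refactor=Thu; Research=Tue; Design=Thu.

Tue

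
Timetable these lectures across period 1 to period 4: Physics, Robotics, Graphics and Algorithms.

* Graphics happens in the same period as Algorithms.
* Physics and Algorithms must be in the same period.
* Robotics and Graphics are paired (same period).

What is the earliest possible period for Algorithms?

period 1

Algorithms at period 1 is achievable: Physics in period 1; Algorithms in period 1; Robotics in period 1; Graphics in period 1.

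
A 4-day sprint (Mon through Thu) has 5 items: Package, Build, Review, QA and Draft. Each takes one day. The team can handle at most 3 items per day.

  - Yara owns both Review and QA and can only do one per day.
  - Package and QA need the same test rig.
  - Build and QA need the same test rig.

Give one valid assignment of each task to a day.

Draft=Tue, Review=Mon, QA=Tue, Build=Mon, Package=Mon

Checking: Build(Mon) != QA(Tue); Package(Mon) != QA(Tue); Review(Mon) != QA(Tue); max 3 per day (cap 3).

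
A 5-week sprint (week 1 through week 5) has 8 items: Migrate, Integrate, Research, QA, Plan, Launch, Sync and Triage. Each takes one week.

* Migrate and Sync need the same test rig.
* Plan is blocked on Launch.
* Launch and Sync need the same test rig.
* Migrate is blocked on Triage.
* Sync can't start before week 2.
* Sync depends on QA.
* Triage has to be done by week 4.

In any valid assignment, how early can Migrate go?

week 2

Precedence pushes Migrate to at least week 2.
Migrate at week 2 is achievable: Plan -> week 2, QA -> week 1, Integrate -> week 1, Migrate -> week 2, Launch -> week 1, Triage -> week 1, Research -> week 1, Sync -> week 3.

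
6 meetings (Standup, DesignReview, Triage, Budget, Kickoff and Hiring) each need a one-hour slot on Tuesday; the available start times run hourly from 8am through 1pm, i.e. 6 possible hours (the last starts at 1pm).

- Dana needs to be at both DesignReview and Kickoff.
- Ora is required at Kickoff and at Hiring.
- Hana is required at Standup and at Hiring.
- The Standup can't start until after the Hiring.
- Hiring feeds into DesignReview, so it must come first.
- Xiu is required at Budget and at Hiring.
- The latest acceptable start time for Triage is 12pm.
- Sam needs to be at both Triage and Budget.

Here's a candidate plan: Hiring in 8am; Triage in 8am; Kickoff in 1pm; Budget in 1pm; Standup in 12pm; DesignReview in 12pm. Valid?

Yes, all constraints hold

The Standup can't start until after the Hiring — holds.
Ora is required at Kickoff and at Hiring — holds.
Xiu is required at Budget and at Hiring — holds.
Sam needs to be at both Triage and Budget — holds.
The latest acceptable start time for Triage is 12pm — holds.
Hana is required at Standup and at Hiring — holds.
Dana needs to be at both DesignReview and Kickoff — holds.
Hiring feeds into DesignReview, so it must come first — holds.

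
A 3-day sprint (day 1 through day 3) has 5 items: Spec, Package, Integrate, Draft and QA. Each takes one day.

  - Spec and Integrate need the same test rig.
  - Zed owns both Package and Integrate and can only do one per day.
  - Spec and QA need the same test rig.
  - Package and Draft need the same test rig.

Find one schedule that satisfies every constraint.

QA -> day 2, Integrate -> day 2, Spec -> day 1, Package -> day 1, Draft -> day 2

Checking: Package(day 1) != Integrate(day 2); Spec(day 1) != Integrate(day 2); Spec(day 1) != QA(day 2); Package(day 1) != Draft(day 2).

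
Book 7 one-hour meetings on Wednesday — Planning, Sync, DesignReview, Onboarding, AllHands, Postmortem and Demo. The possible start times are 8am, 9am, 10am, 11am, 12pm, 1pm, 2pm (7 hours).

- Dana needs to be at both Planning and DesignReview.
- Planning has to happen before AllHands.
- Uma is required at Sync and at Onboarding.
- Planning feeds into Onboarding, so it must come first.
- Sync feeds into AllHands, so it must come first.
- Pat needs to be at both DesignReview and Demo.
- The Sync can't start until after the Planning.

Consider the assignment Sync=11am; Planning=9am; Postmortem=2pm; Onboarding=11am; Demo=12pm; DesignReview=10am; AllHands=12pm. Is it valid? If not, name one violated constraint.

Planning feeds into Onboarding, so it must come first — holds.
Planning has to happen before AllHands — holds.
Pat needs to be at both DesignReview and Demo — holds.
Uma is required at Sync and at Onboarding — violated.
The Sync can't start until after the Planning — holds.
Sync feeds into AllHands, so it must come first — holds.
Dana needs to be at both Planning and DesignReview — holds.

No. Uma is required at Sync and at Onboarding is not satisfied.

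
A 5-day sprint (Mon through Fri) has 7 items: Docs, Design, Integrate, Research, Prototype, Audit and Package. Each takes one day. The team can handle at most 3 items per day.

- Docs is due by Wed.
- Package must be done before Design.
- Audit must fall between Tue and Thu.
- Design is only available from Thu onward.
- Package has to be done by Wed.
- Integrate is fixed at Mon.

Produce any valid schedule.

Audit=Tue, Research=Tue, Package=Mon, Design=Thu, Prototype=Tue, Docs=Mon, Integrate=Mon

Checking: Package(Mon) before Design(Thu); Docs=Mon in [Mon,Wed]; Integrate=Mon in [Mon,Mon]; Package=Mon in [Mon,Wed]; Design=Thu in [Thu,Fri]; Audit=Tue in [Tue,Thu]; max 3 per day (cap 3).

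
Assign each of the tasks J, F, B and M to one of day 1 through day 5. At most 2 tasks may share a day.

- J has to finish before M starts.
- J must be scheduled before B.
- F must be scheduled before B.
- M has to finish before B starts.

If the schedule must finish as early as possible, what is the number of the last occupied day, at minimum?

3

The precedence chain requires at least 3 distinct days.
With at most 2 per day and 4 tasks, at least 2 days are needed.
3 works (last occupied day: day 3): for example F in day 1; J in day 1; M in day 2; B in day 3.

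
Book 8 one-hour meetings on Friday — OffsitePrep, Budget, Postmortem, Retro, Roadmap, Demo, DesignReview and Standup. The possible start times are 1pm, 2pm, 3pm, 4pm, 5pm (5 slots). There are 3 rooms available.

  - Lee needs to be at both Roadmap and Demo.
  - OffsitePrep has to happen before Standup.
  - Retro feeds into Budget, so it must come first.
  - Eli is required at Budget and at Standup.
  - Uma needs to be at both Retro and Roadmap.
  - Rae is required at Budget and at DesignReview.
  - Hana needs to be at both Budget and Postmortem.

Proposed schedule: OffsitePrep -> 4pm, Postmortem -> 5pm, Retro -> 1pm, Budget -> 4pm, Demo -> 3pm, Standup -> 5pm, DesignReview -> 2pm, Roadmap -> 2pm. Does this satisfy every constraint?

Uma needs to be at both Retro and Roadmap — holds.
OffsitePrep has to happen before Standup — holds.
Rae is required at Budget and at DesignReview — holds.
Lee needs to be at both Roadmap and Demo — holds.
Hana needs to be at both Budget and Postmortem — holds.
There are 3 rooms available — holds.
Eli is required at Budget and at Standup — holds.
Retro feeds into Budget, so it must come first — holds.

Yes, all constraints hold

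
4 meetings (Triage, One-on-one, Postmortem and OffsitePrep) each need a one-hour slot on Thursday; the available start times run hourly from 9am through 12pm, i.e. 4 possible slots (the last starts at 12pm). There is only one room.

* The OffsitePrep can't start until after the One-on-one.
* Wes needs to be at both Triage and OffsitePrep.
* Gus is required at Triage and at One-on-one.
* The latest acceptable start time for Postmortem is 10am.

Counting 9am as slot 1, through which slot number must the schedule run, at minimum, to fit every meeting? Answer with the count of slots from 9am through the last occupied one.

The precedence chain requires at least 2 distinct slots.
With at most 1 per slot and 4 meetings, at least 4 slots are needed.
4 works (last occupied slot: 12pm): for example One-on-one=10am, Postmortem=9am, OffsitePrep=11am, Triage=12pm.

4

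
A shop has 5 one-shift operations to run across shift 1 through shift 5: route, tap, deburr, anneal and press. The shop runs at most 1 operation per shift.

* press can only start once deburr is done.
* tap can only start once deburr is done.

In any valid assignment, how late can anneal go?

shift 5

anneal at shift 5 is achievable: route in shift 4; anneal in shift 5; deburr in shift 1; tap in shift 2; press in shift 3.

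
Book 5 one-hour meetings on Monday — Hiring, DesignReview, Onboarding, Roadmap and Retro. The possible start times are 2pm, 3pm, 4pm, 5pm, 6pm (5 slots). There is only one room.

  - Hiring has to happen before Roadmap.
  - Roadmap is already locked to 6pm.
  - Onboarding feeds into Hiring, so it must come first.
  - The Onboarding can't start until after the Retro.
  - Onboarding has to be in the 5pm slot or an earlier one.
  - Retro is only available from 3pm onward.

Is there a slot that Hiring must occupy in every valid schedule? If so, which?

Precedence pushes Hiring to at least 5pm; downstream work caps Hiring at 5pm.
So Hiring is pinned to 5pm.

5pm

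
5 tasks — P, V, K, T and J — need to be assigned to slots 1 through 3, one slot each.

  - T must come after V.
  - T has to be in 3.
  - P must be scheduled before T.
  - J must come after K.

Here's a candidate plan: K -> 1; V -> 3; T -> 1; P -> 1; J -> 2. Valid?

T has to be in 3 — violated.
T must come after V — violated.
P must be scheduled before T — violated.
J must come after K — holds.

No. T must come after V is not satisfied.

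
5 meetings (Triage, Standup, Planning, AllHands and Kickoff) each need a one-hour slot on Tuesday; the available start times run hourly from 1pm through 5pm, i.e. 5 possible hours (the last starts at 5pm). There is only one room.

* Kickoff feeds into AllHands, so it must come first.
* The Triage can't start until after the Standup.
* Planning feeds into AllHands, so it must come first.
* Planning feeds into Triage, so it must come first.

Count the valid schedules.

Splitting on Triage: it can be 3pm (2), 4pm (6), 5pm (8). Listing each branch's schedules as (Standup, Planning, AllHands, Kickoff):
Triage=3pm: (1pm,2pm,5pm,4pm) (2pm,1pm,5pm,4pm) — 2.
Triage=4pm: (1pm,2pm,5pm,3pm) (1pm,3pm,5pm,2pm) (2pm,1pm,5pm,3pm) (2pm,3pm,5pm,1pm) (3pm,1pm,5pm,2pm) (3pm,2pm,5pm,1pm) — 6.
Triage=5pm: (1pm,2pm,4pm,3pm) (1pm,3pm,4pm,2pm) (2pm,1pm,4pm,3pm) (2pm,3pm,4pm,1pm) (3pm,1pm,4pm,2pm) (3pm,2pm,4pm,1pm) (4pm,1pm,3pm,2pm) (4pm,2pm,3pm,1pm) — 8.
Summing: 2 + 6 + 8 = 16.

16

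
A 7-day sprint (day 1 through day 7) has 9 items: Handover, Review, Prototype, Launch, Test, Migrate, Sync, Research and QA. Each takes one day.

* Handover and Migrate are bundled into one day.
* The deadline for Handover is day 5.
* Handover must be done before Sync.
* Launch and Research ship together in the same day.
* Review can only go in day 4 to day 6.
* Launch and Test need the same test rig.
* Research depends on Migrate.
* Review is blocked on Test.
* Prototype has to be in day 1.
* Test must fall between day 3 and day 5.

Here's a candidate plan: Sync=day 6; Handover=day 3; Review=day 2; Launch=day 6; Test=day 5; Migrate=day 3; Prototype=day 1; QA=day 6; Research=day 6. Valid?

Invalid. Review can only go in day 4 to day 6.

Handover must be done before Sync — holds.
Launch and Test need the same test rig — holds.
Research depends on Migrate — holds.
Prototype has to be in day 1 — holds.
Test must fall between day 3 and day 5 — holds.
Handover and Migrate are bundled into one day — holds.
Review is blocked on Test — violated.
Review can only go in day 4 to day 6 — violated.
The deadline for Handover is day 5 — holds.
Launch and Research ship together in the same day — holds.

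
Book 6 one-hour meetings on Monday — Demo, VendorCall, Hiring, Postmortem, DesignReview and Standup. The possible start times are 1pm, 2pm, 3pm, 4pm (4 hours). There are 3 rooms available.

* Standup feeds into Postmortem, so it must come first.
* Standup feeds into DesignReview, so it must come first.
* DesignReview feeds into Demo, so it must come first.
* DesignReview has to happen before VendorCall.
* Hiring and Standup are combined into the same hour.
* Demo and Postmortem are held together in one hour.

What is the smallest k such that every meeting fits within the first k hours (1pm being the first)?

3

The precedence chain requires at least 3 distinct hours.
With at most 3 per hour and 6 meetings, at least 2 hours are needed.
3 works (last occupied hour: 3pm): for example DesignReview=2pm; Postmortem=3pm; VendorCall=3pm; Hiring=1pm; Standup=1pm; Demo=3pm.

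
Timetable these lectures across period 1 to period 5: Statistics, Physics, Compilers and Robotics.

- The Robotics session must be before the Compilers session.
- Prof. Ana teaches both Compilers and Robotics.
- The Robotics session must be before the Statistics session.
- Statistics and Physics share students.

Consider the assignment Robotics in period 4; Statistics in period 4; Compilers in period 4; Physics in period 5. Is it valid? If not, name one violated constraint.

No — it violates: Prof. Ana teaches both Compilers and Robotics

The Robotics session must be before the Compilers session — violated.
Prof. Ana teaches both Compilers and Robotics — violated.
The Robotics session must be before the Statistics session — violated.
Statistics and Physics share students — holds.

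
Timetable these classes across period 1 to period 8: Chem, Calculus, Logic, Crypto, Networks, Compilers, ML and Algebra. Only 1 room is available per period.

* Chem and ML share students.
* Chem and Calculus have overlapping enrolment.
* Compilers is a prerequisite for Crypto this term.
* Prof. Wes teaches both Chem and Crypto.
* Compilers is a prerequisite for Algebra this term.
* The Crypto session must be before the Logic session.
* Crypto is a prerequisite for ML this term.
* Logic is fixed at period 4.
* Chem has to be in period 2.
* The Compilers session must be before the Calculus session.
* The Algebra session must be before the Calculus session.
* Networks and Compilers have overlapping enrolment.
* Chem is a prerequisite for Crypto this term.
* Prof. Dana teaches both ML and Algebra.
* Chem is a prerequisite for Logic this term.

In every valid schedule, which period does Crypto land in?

period 3

Chem is fixed at period 2 and must come before Crypto, so Crypto is at least period 3.
Logic is fixed at period 4 and must come after Crypto, so Crypto is at most period 3.
So Crypto must be period 3.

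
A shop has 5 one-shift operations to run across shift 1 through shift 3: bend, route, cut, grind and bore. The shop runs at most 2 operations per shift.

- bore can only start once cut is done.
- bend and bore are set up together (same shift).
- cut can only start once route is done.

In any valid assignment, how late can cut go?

shift 2

Precedence pushes cut to at least shift 2; downstream work caps cut at shift 2.
cut at shift 2 is achievable: cut=shift 2; grind=shift 1; bend=shift 3; route=shift 1; bore=shift 3.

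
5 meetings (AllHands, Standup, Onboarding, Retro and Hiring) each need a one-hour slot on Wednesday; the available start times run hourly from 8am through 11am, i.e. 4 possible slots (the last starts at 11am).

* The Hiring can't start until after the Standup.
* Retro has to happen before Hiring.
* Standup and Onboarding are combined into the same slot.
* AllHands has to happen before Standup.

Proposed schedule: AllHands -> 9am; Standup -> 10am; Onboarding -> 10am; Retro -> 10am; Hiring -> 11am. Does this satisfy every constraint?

The Hiring can't start until after the Standup — holds.
Standup and Onboarding are combined into the same slot — holds.
AllHands has to happen before Standup — holds.
Retro has to happen before Hiring — holds.

Yes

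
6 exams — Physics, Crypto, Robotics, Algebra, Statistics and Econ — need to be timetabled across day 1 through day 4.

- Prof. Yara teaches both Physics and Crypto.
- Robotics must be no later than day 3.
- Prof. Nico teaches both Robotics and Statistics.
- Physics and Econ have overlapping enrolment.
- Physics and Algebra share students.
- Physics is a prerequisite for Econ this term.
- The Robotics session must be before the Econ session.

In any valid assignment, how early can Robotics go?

Robotics's own window allows nothing later than day 3.
Robotics at day 1 is achievable: Econ=day 2, Physics=day 1, Crypto=day 2, Robotics=day 1, Statistics=day 2, Algebra=day 2.

day 1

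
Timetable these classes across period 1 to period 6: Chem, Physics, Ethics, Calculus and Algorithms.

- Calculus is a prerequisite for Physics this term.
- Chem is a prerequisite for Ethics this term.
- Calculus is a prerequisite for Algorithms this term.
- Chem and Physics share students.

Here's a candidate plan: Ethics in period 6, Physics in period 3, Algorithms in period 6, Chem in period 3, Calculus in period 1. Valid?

Calculus is a prerequisite for Algorithms this term — holds.
Chem is a prerequisite for Ethics this term — holds.
Chem and Physics share students — violated.
Calculus is a prerequisite for Physics this term — holds.

No — it violates: Chem and Physics share students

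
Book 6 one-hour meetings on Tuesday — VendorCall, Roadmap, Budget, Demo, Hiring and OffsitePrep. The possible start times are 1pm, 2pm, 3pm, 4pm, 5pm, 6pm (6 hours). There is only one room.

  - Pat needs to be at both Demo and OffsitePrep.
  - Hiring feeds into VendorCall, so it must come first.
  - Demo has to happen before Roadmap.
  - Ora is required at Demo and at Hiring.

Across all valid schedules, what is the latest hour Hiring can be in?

Downstream work caps Hiring at 5pm.
Hiring at 5pm is achievable: OffsitePrep in 4pm; Budget in 3pm; Roadmap in 2pm; VendorCall in 6pm; Hiring in 5pm; Demo in 1pm.

5pm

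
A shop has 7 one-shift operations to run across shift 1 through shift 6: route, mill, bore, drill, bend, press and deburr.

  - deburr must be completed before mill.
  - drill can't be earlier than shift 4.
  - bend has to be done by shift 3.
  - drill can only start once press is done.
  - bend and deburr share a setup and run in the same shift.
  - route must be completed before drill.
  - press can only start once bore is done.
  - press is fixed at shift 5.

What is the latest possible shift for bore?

shift 4

Downstream work caps bore at shift 4.
bore at shift 4 is achievable: mill=shift 2; deburr=shift 1; drill=shift 6; bend=shift 1; route=shift 1; bore=shift 4; press=shift 5.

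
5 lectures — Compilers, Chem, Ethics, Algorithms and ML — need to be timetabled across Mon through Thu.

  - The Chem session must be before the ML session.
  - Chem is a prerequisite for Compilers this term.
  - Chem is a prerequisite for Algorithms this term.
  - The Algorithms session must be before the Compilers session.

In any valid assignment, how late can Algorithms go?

Precedence pushes Algorithms to at least Tue; downstream work caps Algorithms at Wed.
Algorithms at Wed is achievable: Algorithms in Wed; Ethics in Mon; Chem in Mon; Compilers in Thu; ML in Tue.

Wed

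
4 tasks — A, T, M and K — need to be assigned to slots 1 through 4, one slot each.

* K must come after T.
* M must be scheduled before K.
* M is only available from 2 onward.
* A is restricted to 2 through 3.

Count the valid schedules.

16

Splitting on A: it can be 2 (8), 3 (8). Listing each branch's schedules as (T, M, K):
A=2: (1,2,3) (1,2,4) (1,3,4) (2,2,3) (2,2,4) (2,3,4) (3,2,4) (3,3,4) — 8.
A=3: (1,2,3) (1,2,4) (1,3,4) (2,2,3) (2,2,4) (2,3,4) (3,2,4) (3,3,4) — 8.
Summing: 8 + 8 = 16.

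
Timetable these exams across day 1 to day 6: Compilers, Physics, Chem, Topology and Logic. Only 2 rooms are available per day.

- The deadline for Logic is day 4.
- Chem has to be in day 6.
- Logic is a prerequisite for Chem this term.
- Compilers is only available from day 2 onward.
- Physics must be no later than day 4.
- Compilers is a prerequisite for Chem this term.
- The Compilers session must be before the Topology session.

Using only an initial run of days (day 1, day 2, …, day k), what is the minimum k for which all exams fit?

6 days

The precedence chain requires at least 2 distinct days.
With at most 2 per day and 5 exams, at least 3 days are needed.
Chem can't be placed before day 6, so the schedule must run through at least day 6.
6 works (last occupied day: day 6): for example Chem=day 6, Physics=day 1, Logic=day 1, Compilers=day 2, Topology=day 3.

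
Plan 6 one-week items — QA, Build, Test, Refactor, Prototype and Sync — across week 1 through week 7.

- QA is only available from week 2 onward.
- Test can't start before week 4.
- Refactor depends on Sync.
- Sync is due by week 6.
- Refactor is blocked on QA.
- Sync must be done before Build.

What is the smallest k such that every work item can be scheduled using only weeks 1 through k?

4 weeks

The precedence chain requires at least 2 distinct weeks.
Test can't be placed before week 4, so the schedule must run through at least week 4.
4 works (last occupied week: week 4): for example Refactor in week 3, Build in week 2, Prototype in week 1, QA in week 2, Sync in week 1, Test in week 4.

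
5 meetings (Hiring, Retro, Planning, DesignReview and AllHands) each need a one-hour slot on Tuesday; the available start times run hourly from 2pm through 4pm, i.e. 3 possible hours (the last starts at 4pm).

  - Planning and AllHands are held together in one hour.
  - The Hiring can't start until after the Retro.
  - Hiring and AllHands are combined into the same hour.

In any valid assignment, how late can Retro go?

Downstream work caps Retro at 3pm.
Retro at 3pm is achievable: Retro in 3pm, AllHands in 4pm, DesignReview in 2pm, Hiring in 4pm, Planning in 4pm.

3pm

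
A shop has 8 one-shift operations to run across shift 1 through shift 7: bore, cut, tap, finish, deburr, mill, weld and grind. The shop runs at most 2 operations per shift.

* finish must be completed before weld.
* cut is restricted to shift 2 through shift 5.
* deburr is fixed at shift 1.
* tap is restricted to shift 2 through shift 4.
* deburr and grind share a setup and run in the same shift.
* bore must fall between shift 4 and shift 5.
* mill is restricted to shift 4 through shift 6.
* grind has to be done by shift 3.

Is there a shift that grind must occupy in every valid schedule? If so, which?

shift 1

Grind's own window allows nothing later than shift 3; grind must be in the same shift as deburr, which can't be after shift 1, so grind is at most shift 1.
So grind is pinned to shift 1.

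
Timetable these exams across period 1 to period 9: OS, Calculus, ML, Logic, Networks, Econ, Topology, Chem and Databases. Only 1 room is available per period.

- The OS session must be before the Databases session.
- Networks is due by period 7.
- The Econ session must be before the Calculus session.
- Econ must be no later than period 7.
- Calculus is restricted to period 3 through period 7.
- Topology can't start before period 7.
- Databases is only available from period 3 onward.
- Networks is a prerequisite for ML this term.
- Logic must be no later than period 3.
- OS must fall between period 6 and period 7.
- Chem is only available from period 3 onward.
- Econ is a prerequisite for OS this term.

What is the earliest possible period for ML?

period 2

Precedence pushes ML to at least period 2.
ML at period 2 is achievable: ML=period 2; Topology=period 7; Networks=period 1; OS=period 6; Chem=period 9; Logic=period 3; Calculus=period 5; Databases=period 8; Econ=period 4.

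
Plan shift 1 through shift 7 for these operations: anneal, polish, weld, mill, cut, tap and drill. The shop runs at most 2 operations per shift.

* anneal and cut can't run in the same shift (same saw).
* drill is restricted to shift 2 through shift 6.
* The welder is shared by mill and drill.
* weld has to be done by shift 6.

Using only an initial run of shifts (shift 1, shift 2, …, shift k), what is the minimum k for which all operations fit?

4

With at most 2 per shift and 7 operations, at least 4 shifts are needed.
drill can't be placed before shift 2, so the schedule must run through at least shift 2.
4 works (last occupied shift: shift 4): for example tap=shift 4, drill=shift 2, weld=shift 2, polish=shift 1, cut=shift 3, mill=shift 3, anneal=shift 1.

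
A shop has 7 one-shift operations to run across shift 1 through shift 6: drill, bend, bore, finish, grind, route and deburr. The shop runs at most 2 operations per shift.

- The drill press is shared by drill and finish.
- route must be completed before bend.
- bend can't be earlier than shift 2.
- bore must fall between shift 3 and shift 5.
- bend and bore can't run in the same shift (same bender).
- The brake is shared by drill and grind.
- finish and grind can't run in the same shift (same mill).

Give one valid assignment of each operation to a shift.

drill -> shift 1, route -> shift 1, bore -> shift 3, bend -> shift 2, finish -> shift 2, deburr -> shift 4, grind -> shift 3

Checking: route(shift 1) before bend(shift 2); drill(shift 1) != finish(shift 2); bend(shift 2) != bore(shift 3); finish(shift 2) != grind(shift 3); drill(shift 1) != grind(shift 3); bore=shift 3 in [shift 3,shift 5]; bend=shift 2 in [shift 2,shift 6]; max 2 per shift (cap 2).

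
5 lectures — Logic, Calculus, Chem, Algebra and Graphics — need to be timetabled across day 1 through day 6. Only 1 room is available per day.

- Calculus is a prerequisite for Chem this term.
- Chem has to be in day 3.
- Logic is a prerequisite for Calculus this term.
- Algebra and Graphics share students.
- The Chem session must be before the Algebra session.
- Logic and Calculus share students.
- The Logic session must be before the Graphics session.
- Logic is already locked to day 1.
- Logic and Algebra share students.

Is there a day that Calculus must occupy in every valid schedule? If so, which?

day 2

Logic is fixed at day 1 and must come before Calculus, so Calculus is at least day 2.
Chem is fixed at day 3 and must come after Calculus, so Calculus is at most day 2.
So Calculus must be day 2.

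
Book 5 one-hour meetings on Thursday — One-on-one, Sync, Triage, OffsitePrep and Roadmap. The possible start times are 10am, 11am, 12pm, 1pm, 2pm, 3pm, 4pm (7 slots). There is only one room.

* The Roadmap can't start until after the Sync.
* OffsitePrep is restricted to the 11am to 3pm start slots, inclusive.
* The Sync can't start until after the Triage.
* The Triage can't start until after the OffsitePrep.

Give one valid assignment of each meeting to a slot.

Roadmap=2pm; Triage=12pm; One-on-one=10am; Sync=1pm; OffsitePrep=11am

Checking: Sync(1pm) before Roadmap(2pm); Triage(12pm) before Sync(1pm); OffsitePrep(11am) before Triage(12pm); OffsitePrep=11am in [11am,3pm]; max 1 per slot (cap 1).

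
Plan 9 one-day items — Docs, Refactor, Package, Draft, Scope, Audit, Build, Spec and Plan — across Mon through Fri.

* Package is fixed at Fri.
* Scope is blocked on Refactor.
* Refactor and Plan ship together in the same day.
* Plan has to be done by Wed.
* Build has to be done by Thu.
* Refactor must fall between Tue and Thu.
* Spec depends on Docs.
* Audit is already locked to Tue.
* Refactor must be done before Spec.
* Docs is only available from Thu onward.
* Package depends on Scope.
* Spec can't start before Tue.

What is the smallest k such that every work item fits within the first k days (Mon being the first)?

The precedence chain requires at least 3 distinct days.
Package can't be placed before Fri — that is day 5 counting from Mon — so the schedule must run through at least 5 days.
5 works (last occupied day: Fri): for example Build=Mon; Draft=Mon; Scope=Wed; Spec=Fri; Refactor=Tue; Docs=Thu; Audit=Tue; Plan=Tue; Package=Fri.

5 days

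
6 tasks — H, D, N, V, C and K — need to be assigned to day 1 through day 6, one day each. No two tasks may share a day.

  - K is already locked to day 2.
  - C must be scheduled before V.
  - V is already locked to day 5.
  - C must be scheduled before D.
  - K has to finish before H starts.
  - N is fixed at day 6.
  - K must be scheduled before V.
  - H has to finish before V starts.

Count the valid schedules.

Enumerating: D=day 4; K=day 2; V=day 5; N=day 6; H=day 3; C=day 1 | N=day 6; D=day 3; C=day 1; K=day 2; H=day 4; V=day 5.

2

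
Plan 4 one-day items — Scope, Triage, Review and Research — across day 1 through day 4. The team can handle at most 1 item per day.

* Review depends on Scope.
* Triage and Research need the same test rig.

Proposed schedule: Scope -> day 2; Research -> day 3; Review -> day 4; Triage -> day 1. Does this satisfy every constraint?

Yes

The team can handle at most 1 item per day — holds.
Review depends on Scope — holds.
Triage and Research need the same test rig — holds.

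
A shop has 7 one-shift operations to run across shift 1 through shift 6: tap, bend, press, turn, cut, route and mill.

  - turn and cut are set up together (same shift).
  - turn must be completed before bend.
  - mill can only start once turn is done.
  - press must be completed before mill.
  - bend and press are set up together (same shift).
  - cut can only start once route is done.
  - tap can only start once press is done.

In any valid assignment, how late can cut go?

shift 4

Precedence pushes cut to at least shift 2; cut must be in the same shift as turn, which can't be after shift 4, so cut is at most shift 4.
cut at shift 4 is achievable: press in shift 5, cut in shift 4, tap in shift 6, turn in shift 4, route in shift 1, bend in shift 5, mill in shift 6.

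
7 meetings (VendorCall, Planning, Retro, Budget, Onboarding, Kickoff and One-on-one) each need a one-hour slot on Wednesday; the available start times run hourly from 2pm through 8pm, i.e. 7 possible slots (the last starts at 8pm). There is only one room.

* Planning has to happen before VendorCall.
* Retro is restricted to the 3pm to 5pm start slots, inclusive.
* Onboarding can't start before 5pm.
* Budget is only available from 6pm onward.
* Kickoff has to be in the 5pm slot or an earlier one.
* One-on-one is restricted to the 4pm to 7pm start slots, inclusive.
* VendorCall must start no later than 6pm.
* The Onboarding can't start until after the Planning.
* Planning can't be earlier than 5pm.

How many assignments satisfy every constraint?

Enumerating: One-on-one in 4pm, Retro in 3pm, Kickoff in 2pm, Budget in 7pm, VendorCall in 6pm, Onboarding in 8pm, Planning in 5pm | Budget in 8pm, Kickoff in 2pm, One-on-one in 4pm, Retro in 3pm, Planning in 5pm, Onboarding in 7pm, VendorCall in 6pm.

2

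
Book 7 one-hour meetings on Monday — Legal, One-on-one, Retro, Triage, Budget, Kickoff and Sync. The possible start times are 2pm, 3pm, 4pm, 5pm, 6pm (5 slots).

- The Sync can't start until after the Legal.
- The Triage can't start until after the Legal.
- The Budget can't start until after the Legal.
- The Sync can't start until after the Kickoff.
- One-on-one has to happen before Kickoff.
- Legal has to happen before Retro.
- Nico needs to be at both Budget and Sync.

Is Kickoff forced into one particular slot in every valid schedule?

No

Kickoff can be 3pm (e.g. One-on-one=2pm, Triage=3pm, Kickoff=3pm, Sync=4pm, Budget=3pm, Retro=3pm, Legal=2pm) or 4pm (e.g. Budget -> 3pm; Kickoff -> 4pm; Triage -> 3pm; One-on-one -> 2pm; Sync -> 5pm; Legal -> 2pm; Retro -> 3pm).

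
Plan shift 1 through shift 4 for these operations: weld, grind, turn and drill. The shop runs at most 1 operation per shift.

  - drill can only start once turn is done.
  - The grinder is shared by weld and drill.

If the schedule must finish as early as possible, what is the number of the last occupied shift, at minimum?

4

The precedence chain requires at least 2 distinct shifts.
With at most 1 per shift and 4 operations, at least 4 shifts are needed.
4 works (last occupied shift: shift 4): for example turn -> shift 1, grind -> shift 4, drill -> shift 2, weld -> shift 3.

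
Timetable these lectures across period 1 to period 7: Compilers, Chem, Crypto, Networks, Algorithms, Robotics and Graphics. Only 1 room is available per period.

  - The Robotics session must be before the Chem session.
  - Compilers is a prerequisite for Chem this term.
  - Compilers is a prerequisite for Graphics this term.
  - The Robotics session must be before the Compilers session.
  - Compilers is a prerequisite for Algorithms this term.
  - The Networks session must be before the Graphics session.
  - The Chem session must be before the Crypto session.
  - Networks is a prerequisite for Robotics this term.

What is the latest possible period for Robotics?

Precedence pushes Robotics to at least period 2; downstream work caps Robotics at period 4.
Robotics at period 2 is achievable: Networks in period 1, Compilers in period 3, Crypto in period 6, Chem in period 4, Graphics in period 5, Robotics in period 2, Algorithms in period 7.
Nothing later works — the capacity limit rule out every period after period 2.

period 2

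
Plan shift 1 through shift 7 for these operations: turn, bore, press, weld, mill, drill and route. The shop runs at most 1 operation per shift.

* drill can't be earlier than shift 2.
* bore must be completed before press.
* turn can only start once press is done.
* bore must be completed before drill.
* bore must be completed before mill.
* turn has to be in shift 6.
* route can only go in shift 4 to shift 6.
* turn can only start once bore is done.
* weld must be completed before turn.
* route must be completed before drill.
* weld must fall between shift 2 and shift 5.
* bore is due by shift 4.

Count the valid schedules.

Splitting on press: it can be shift 2 (5), shift 3 (5), shift 4 (2), shift 5 (2). Listing each branch's schedules as (turn, bore, weld, mill, drill, route) by shift number:
press=shift 2: (6,1,3,4,7,5) (6,1,3,5,7,4) (6,1,3,7,5,4) (6,1,4,3,7,5) (6,1,5,3,7,4) — 5.
press=shift 3: (6,1,2,4,7,5) (6,1,2,5,7,4) (6,1,2,7,5,4) (6,1,4,2,7,5) (6,1,5,2,7,4) — 5.
press=shift 4: (6,1,2,3,7,5) (6,1,3,2,7,5) — 2.
press=shift 5: (6,1,2,3,7,4) (6,1,3,2,7,4) — 2.
Summing: 5 + 5 + 2 + 2 = 14.

14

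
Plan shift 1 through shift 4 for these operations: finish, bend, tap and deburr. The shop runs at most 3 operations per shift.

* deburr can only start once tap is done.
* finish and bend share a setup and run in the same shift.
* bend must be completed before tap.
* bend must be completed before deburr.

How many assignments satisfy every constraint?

Enumerating: tap -> shift 2; finish -> shift 1; deburr -> shift 3; bend -> shift 1 | bend in shift 1; finish in shift 1; deburr in shift 4; tap in shift 2 | bend in shift 1, finish in shift 1, deburr in shift 4, tap in shift 3 | bend -> shift 2, finish -> shift 2, deburr -> shift 4, tap -> shift 3.

4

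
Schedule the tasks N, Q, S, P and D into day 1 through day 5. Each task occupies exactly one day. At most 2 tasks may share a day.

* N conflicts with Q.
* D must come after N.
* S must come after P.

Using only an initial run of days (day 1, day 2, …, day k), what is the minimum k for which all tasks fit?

3

The precedence chain requires at least 2 distinct days.
With at most 2 per day and 5 tasks, at least 3 days are needed.
3 works (last occupied day: day 3): for example P -> day 1; S -> day 2; N -> day 1; D -> day 2; Q -> day 3.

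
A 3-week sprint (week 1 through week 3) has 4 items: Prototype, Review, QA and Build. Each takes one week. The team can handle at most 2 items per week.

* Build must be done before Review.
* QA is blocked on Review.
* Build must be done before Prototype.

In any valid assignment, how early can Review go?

week 2

Precedence pushes Review to at least week 2; downstream work caps Review at week 2.
Review at week 2 is achievable: Prototype -> week 2, Build -> week 1, Review -> week 2, QA -> week 3.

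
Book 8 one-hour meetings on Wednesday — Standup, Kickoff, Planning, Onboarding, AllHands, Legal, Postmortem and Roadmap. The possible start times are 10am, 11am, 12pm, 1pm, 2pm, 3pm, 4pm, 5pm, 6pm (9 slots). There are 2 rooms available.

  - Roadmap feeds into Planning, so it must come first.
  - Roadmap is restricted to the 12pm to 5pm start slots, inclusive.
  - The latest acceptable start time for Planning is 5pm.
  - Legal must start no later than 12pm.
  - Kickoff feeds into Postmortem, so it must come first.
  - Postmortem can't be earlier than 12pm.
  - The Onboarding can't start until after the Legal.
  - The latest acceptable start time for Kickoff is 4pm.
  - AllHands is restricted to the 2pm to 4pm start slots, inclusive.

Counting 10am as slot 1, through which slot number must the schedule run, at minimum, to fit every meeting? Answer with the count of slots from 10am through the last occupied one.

The precedence chain requires at least 2 distinct slots.
With at most 2 per slot and 8 meetings, at least 4 slots are needed.
AllHands can't be placed before 2pm — that is slot 5 counting from 10am — so the schedule must run through at least 5 slots.
5 works (last occupied slot: 2pm): for example Legal=10am; Kickoff=10am; Postmortem=12pm; Planning=1pm; AllHands=2pm; Onboarding=11am; Roadmap=12pm; Standup=11am.

5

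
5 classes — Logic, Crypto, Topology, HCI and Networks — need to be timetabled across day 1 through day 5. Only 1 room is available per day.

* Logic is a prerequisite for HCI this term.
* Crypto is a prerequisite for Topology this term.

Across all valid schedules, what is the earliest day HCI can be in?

day 2

Precedence pushes HCI to at least day 2.
HCI at day 2 is achievable: Logic -> day 1; Networks -> day 5; HCI -> day 2; Crypto -> day 3; Topology -> day 4.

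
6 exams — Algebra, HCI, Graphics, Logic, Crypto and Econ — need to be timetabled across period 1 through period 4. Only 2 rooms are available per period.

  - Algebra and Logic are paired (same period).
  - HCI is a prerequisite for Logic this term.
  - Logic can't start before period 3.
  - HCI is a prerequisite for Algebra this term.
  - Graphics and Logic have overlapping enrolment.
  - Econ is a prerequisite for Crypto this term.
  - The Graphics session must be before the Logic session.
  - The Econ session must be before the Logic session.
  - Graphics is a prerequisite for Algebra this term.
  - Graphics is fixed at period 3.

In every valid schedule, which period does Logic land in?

period 4

Logic's window is period 3–period 4.
Graphics is fixed at period 3, and Logic can't share a period with Graphics.
So Logic must be period 4.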